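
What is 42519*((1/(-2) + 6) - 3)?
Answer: 212595/2 ≈ 1.0630e+5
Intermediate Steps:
42519*((1/(-2) + 6) - 3) = 42519*((-1/2 + 6) - 3) = 42519*(11/2 - 3) = 42519*(5/2) = 212595/2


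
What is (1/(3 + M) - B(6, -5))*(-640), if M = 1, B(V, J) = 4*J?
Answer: -12960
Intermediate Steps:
(1/(3 + M) - B(6, -5))*(-640) = (1/(3 + 1) - 4*(-5))*(-640) = (1/4 - 1*(-20))*(-640) = (1/4 + 20)*(-640) = (81/4)*(-640) = -12960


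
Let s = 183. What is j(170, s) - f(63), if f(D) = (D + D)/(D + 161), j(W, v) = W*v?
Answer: 497751/16 ≈ 31109.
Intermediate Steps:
f(D) = 2*D/(161 + D) (f(D) = (2*D)/(161 + D) = 2*D/(161 + D))
j(170, s) - f(63) = 170*183 - 2*63/(161 + 63) = 31110 - 2*63/224 = 31110 - 1*9/16 = 31110 - 9/16 = 497751/16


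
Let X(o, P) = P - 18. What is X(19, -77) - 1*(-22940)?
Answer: 22845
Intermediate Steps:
X(o, P) = -18 + P
X(19, -77) - 1*(-22940) = (-18 - 77) - 1*(-22940) = -95 + 22940 = 22845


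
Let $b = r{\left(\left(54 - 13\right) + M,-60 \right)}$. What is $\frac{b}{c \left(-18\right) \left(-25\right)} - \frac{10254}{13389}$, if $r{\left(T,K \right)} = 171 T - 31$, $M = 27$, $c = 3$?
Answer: $\frac{47143111}{6025050} \approx 7.8245$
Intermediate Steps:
$r{\left(T,K \right)} = -31 + 171 T$
$b = 11597$ ($b = -31 + 171 \left(\left(54 - 13\right) + 27\right) = -31 + 171 \left(41 + 27\right) = -31 + 171 \cdot 68 = -31 + 11628 = 11597$)
$\frac{b}{c \left(-18\right) \left(-25\right)} - \frac{10254}{13389} = \frac{11597}{3 \left(-18\right) \left(-25\right)} - \frac{10254}{13389} = \frac{11597}{\left(-54\right) \left(-25\right)} - \frac{3418}{4463} = \frac{11597}{1350} - \frac{3418}{4463} = \frac{47143111}{6025050}$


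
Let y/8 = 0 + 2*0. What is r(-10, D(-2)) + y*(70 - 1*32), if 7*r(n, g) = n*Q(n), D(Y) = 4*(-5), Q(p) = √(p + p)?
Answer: -20*I*√5/7 ≈ -6.3888*I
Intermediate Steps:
Q(p) = √2*√p (Q(p) = √(2*p) = √2*√p)
D(Y) = -20
r(n, g) = √2*n^(3/2)/7 (r(n, g) = (n*(√2*√n))/7 = (√2*n^(3/2))/7 = √2*n^(3/2)/7)
y = 0 (y = 8*(0 + 2*0) = 8*(0 + 0) = 8*0 = 0)
r(-10, D(-2)) + y*(70 - 1*32) = √2*(-10)^(3/2)/7 + 0*(70 - 1*32) = √2*(-10*I*√10)/7 + 0*(70 - 32) = -20*I*√5/7 + 0*38 = -20*I*√5/7 + 0 = -20*I*√5/7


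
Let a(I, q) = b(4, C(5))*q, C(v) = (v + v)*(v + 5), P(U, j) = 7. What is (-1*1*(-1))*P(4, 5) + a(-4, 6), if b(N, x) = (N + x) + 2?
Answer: 643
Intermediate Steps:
C(v) = 2*v*(5 + v) (C(v) = (2*v)*(5 + v) = 2*v*(5 + v))
b(N, x) = 2 + N + x
a(I, q) = 106*q (a(I, q) = (2 + 4 + 2*5*(5 + 5))*q = (2 + 4 + 2*5*10)*q = (2 + 4 + 100)*q = 106*q)
(-1*1*(-1))*P(4, 5) + a(-4, 6) = (-1*1*(-1))*7 + 106*6 = -1*(-1)*7 + 636 = 1*7 + 636 = 7 + 636 = 643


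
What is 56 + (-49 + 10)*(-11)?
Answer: 485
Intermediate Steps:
56 + (-49 + 10)*(-11) = 56 - 39*(-11) = 56 + 429 = 485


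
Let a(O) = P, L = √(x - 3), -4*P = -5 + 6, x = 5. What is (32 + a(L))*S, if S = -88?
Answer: -2794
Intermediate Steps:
P = -¼ (P = -(-5 + 6)/4 = -¼*1 = -¼ ≈ -0.25000)
L = √2 (L = √(5 - 3) = √2 ≈ 1.4142)
a(O) = -¼
(32 + a(L))*S = (32 - ¼)*(-88) = (127/4)*(-88) = -2794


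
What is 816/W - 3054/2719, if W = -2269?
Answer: -9148230/6169411 ≈ -1.4828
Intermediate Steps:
816/W - 3054/2719 = 816/(-2269) - 3054/2719 = 816*(-1/2269) - 3054*1/2719 = -816/2269 - 3054/2719 = -9148230/6169411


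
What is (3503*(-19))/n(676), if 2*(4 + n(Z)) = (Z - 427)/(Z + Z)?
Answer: 179970128/10567 ≈ 17031.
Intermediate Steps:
n(Z) = -4 + (-427 + Z)/(4*Z) (n(Z) = -4 + ((Z - 427)/(Z + Z))/2 = -4 + ((-427 + Z)/((2*Z)))/2 = -4 + ((-427 + Z)*(1/(2*Z)))/2 = -4 + ((-427 + Z)/(2*Z))/2 = -4 + (-427 + Z)/(4*Z))
(3503*(-19))/n(676) = (3503*(-19))/(((¼)*(-427 - 15*676)/676)) = -66557*2704/(-427 - 10140) = -66557/((¼)*(1/676)*(-10567)) = -66557/(-10567/2704) = -66557*(-2704/10567) = 179970128/10567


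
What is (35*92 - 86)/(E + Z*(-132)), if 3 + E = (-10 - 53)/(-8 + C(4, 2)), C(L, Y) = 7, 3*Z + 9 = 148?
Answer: -1567/3028 ≈ -0.51750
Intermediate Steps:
Z = 139/3 (Z = -3 + (1/3)*148 = -3 + 148/3 = 139/3 ≈ 46.333)
E = 60 (E = -3 + (-10 - 53)/(-8 + 7) = -3 - 63/(-1) = -3 - 63*(-1) = -3 + 63 = 60)
(35*92 - 86)/(E + Z*(-132)) = (35*92 - 86)/(60 + (139/3)*(-132)) = (3220 - 86)/(60 - 6116) = 3134/(-6056) = 3134*(-1/6056) = -1567/3028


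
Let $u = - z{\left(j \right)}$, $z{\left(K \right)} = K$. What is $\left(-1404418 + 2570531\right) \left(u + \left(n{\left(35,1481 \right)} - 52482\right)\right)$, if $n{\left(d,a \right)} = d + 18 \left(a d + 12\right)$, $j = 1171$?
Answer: $1025745645964$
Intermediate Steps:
$n{\left(d,a \right)} = 216 + d + 18 a d$ ($n{\left(d,a \right)} = d + 18 \left(12 + a d\right) = d + \left(216 + 18 a d\right) = 216 + d + 18 a d$)
$u = -1171$ ($u = \left(-1\right) 1171 = -1171$)
$\left(-1404418 + 2570531\right) \left(u + \left(n{\left(35,1481 \right)} - 52482\right)\right) = \left(-1404418 + 2570531\right) \left(-1171 + \left(\left(216 + 35 + 18 \cdot 1481 \cdot 35\right) - 52482\right)\right) = 1166113 \left(-1171 + \left(\left(216 + 35 + 933030\right) - 52482\right)\right) = 1166113 \left(-1171 + \left(933281 - 52482\right)\right) = 1166113 \left(-1171 + 880799\right) = 1166113 \cdot 879628 = 1025745645964$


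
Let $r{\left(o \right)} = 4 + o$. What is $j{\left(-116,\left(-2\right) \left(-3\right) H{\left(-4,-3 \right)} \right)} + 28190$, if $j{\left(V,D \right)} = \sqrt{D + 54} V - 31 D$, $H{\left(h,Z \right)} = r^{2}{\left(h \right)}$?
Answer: $28190 - 348 \sqrt{6} \approx 27338.0$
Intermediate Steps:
$H{\left(h,Z \right)} = \left(4 + h\right)^{2}$
$j{\left(V,D \right)} = - 31 D + V \sqrt{54 + D}$ ($j{\left(V,D \right)} = \sqrt{54 + D} V - 31 D = V \sqrt{54 + D} - 31 D = - 31 D + V \sqrt{54 + D}$)
$j{\left(-116,\left(-2\right) \left(-3\right) H{\left(-4,-3 \right)} \right)} + 28190 = \left(- 31 \left(-2\right) \left(-3\right) \left(4 - 4\right)^{2} - 116 \sqrt{54 + \left(-2\right) \left(-3\right) \left(4 - 4\right)^{2}}\right) + 28190 = \left(- 31 \cdot 6 \cdot 0^{2} - 116 \sqrt{54 + 6 \cdot 0^{2}}\right) + 28190 = \left(- 31 \cdot 6 \cdot 0 - 116 \sqrt{54 + 6 \cdot 0}\right) + 28190 = \left(\left(-31\right) 0 - 116 \sqrt{54 + 0}\right) + 28190 = \left(0 - 116 \sqrt{54}\right) + 28190 = \left(0 - 116 \cdot 3 \sqrt{6}\right) + 28190 = \left(0 - 348 \sqrt{6}\right) + 28190 = - 348 \sqrt{6} + 28190 = 28190 - 348 \sqrt{6}$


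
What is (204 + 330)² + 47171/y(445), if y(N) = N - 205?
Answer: 68484611/240 ≈ 2.8535e+5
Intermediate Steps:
y(N) = -205 + N
(204 + 330)² + 47171/y(445) = (204 + 330)² + 47171/(-205 + 445) = 534² + 47171/240 = 285156 + 47171*(1/240) = 285156 + 47171/240 = 68484611/240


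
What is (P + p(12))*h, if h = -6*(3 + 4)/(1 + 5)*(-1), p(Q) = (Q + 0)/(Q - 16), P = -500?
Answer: -3521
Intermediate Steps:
p(Q) = Q/(-16 + Q)
h = 7 (h = -42/6*(-1) = -6*7/6*(-1) = -7*(-1) = 7)
(P + p(12))*h = (-500 + 12/(-16 + 12))*7 = (-500 + 12/(-4))*7 = (-500 + 12*(-1/4))*7 = (-500 - 3)*7 = -503*7 = -3521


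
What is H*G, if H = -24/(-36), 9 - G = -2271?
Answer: 1520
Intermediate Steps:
G = 2280 (G = 9 - 1*(-2271) = 9 + 2271 = 2280)
H = 2/3 (H = -24*(-1/36) = 2/3 ≈ 0.66667)
H*G = (2/3)*2280 = 1520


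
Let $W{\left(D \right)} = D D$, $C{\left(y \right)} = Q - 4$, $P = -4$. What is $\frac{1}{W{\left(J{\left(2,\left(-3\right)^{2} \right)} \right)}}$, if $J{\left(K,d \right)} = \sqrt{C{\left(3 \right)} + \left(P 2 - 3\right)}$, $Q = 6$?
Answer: $- \frac{1}{9} \approx -0.11111$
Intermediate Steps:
$C{\left(y \right)} = 2$ ($C{\left(y \right)} = 6 - 4 = 2$)
$J{\left(K,d \right)} = 3 i$ ($J{\left(K,d \right)} = \sqrt{2 - 11} = \sqrt{-9} = 3 i$)
$W{\left(D \right)} = D^{2}$
$\frac{1}{W{\left(J{\left(2,\left(-3\right)^{2} \right)} \right)}} = \frac{1}{\left(3 i\right)^{2}} = \frac{1}{-9} = - \frac{1}{9}$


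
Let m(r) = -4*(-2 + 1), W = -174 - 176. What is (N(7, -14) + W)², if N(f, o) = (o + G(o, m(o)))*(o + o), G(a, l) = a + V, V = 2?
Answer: 142884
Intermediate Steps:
W = -350
m(r) = 4 (m(r) = -4*(-1) = 4)
G(a, l) = 2 + a (G(a, l) = a + 2 = 2 + a)
N(f, o) = 2*o*(2 + 2*o) (N(f, o) = (o + (2 + o))*(o + o) = (2 + 2*o)*(2*o) = 2*o*(2 + 2*o))
(N(7, -14) + W)² = (4*(-14)*(1 - 14) - 350)² = (4*(-14)*(-13) - 350)² = (728 - 350)² = 378² = 142884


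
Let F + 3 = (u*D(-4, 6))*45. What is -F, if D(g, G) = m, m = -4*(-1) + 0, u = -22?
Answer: 3963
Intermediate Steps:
m = 4 (m = 4 + 0 = 4)
D(g, G) = 4
F = -3963 (F = -3 - 22*4*45 = -3 - 88*45 = -3 - 3960 = -3963)
-F = -1*(-3963) = 3963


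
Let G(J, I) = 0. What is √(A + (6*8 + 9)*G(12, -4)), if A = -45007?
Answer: I*√45007 ≈ 212.15*I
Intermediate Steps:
√(A + (6*8 + 9)*G(12, -4)) = √(-45007 + (6*8 + 9)*0) = √(-45007 + (48 + 9)*0) = √(-45007 + 57*0) = √(-45007 + 0) = √(-45007) = I*√45007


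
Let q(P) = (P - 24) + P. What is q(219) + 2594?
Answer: 3008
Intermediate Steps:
q(P) = -24 + 2*P (q(P) = (-24 + P) + P = -24 + 2*P)
q(219) + 2594 = (-24 + 2*219) + 2594 = (-24 + 438) + 2594 = 414 + 2594 = 3008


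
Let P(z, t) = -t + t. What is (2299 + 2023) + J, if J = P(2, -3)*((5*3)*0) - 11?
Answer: 4311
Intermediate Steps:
P(z, t) = 0
J = -11 (J = 0*((5*3)*0) - 11 = 0*(15*0) - 11 = 0*0 - 11 = 0 - 11 = -11)
(2299 + 2023) + J = (2299 + 2023) - 11 = 4322 - 11 = 4311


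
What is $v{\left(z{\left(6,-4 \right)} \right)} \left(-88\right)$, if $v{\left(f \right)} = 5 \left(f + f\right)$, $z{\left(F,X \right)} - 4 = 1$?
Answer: $-4400$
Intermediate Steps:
$z{\left(F,X \right)} = 5$ ($z{\left(F,X \right)} = 4 + 1 = 5$)
$v{\left(f \right)} = 10 f$ ($v{\left(f \right)} = 5 \cdot 2 f = 10 f$)
$v{\left(z{\left(6,-4 \right)} \right)} \left(-88\right) = 10 \cdot 5 \left(-88\right) = 50 \left(-88\right) = -4400$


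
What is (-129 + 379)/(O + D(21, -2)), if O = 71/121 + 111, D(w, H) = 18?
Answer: 3025/1568 ≈ 1.9292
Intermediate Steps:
O = 13502/121 (O = 71*(1/121) + 111 = 71/121 + 111 = 13502/121 ≈ 111.59)
(-129 + 379)/(O + D(21, -2)) = (-129 + 379)/(13502/121 + 18) = 250/(15680/121) = 250*(121/15680) = 3025/1568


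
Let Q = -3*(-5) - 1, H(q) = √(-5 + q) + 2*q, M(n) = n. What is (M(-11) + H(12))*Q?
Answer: 182 + 14*√7 ≈ 219.04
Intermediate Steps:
Q = 14 (Q = 15 - 1 = 14)
(M(-11) + H(12))*Q = (-11 + (√(-5 + 12) + 2*12))*14 = (-11 + (√7 + 24))*14 = (-11 + (24 + √7))*14 = (13 + √7)*14 = 182 + 14*√7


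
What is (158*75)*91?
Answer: 1078350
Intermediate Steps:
(158*75)*91 = 11850*91 = 1078350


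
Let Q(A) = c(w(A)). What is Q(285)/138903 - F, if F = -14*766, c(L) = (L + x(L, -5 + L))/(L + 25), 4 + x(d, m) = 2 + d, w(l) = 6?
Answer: 46177468942/4305993 ≈ 10724.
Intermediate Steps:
x(d, m) = -2 + d (x(d, m) = -4 + (2 + d) = -2 + d)
c(L) = (-2 + 2*L)/(25 + L) (c(L) = (L + (-2 + L))/(L + 25) = (-2 + 2*L)/(25 + L))
Q(A) = 10/31 (Q(A) = 2*(-1 + 6)/(25 + 6) = 2*5/31 = 2*(1/31)*5 = 10/31)
F = -10724
Q(285)/138903 - F = (10/31)/138903 - 1*(-10724) = (10/31)*(1/138903) + 10724 = 10/4305993 + 10724 = 46177468942/4305993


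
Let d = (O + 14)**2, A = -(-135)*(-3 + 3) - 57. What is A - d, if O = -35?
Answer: -498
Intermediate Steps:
A = -57 (A = -(-135)*0 - 57 = -45*0 - 57 = 0 - 57 = -57)
d = 441 (d = (-35 + 14)**2 = (-21)**2 = 441)
A - d = -57 - 1*441 = -57 - 441 = -498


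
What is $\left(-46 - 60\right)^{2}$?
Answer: $11236$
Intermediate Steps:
$\left(-46 - 60\right)^{2} = \left(-106\right)^{2} = 11236$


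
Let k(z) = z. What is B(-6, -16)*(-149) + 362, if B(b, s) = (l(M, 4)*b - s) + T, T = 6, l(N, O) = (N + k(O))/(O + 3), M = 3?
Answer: -2022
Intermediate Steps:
l(N, O) = (N + O)/(3 + O) (l(N, O) = (N + O)/(O + 3) = (N + O)/(3 + O))
B(b, s) = 6 + b - s (B(b, s) = (((3 + 4)/(3 + 4))*b - s) + 6 = ((7/7)*b - s) + 6 = (((1/7)*7)*b - s) + 6 = (1*b - s) + 6 = (b - s) + 6 = 6 + b - s)
B(-6, -16)*(-149) + 362 = (6 - 6 - 1*(-16))*(-149) + 362 = (6 - 6 + 16)*(-149) + 362 = 16*(-149) + 362 = -2384 + 362 = -2022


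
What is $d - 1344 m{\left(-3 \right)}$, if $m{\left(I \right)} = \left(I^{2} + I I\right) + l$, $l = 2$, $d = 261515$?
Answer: $234635$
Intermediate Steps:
$m{\left(I \right)} = 2 + 2 I^{2}$ ($m{\left(I \right)} = \left(I^{2} + I I\right) + 2 = \left(I^{2} + I^{2}\right) + 2 = 2 I^{2} + 2 = 2 + 2 I^{2}$)
$d - 1344 m{\left(-3 \right)} = 261515 - 1344 \left(2 + 2 \left(-3\right)^{2}\right) = 261515 - 1344 \left(2 + 2 \cdot 9\right) = 261515 - 1344 \left(2 + 18\right) = 261515 - 26880 = 234635$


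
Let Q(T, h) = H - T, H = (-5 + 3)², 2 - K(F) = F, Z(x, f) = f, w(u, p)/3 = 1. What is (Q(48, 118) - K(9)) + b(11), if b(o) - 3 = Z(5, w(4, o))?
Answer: -31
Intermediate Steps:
w(u, p) = 3 (w(u, p) = 3*1 = 3)
b(o) = 6 (b(o) = 3 + 3 = 6)
K(F) = 2 - F
H = 4 (H = (-2)² = 4)
Q(T, h) = 4 - T
(Q(48, 118) - K(9)) + b(11) = ((4 - 1*48) - (2 - 1*9)) + 6 = ((4 - 48) - (2 - 9)) + 6 = (-44 - 1*(-7)) + 6 = (-44 + 7) + 6 = -37 + 6 = -31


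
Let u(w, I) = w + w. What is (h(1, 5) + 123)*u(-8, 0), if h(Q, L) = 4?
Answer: -2032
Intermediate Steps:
u(w, I) = 2*w
(h(1, 5) + 123)*u(-8, 0) = (4 + 123)*(2*(-8)) = 127*(-16) = -2032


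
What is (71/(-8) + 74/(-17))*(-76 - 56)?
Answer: 59367/34 ≈ 1746.1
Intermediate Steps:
(71/(-8) + 74/(-17))*(-76 - 56) = (71*(-1/8) + 74*(-1/17))*(-132) = (-71/8 - 74/17)*(-132) = -1799/136*(-132) = 59367/34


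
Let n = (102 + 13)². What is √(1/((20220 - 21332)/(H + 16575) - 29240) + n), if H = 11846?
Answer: √570834620851114161213/207757788 ≈ 115.00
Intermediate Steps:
n = 13225 (n = 115² = 13225)
√(1/((20220 - 21332)/(H + 16575) - 29240) + n) = √(1/((20220 - 21332)/(11846 + 16575) - 29240) + 13225) = √(1/(-1112/28421 - 29240) + 13225) = √(1/(-831031152/28421) + 13225) = √(-28421/831031152 + 13225) = √(10990386956779/831031152) = √570834620851114161213/207757788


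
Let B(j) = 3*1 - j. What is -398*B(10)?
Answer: 2786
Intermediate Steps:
B(j) = 3 - j
-398*B(10) = -398*(3 - 1*10) = -398*(3 - 10) = -398*(-7) = 2786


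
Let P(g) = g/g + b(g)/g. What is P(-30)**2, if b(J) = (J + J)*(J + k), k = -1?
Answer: 3721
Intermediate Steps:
b(J) = 2*J*(-1 + J) (b(J) = (J + J)*(J - 1) = (2*J)*(-1 + J) = 2*J*(-1 + J))
P(g) = -1 + 2*g (P(g) = g/g + (2*g*(-1 + g))/g = 1 + (-2 + 2*g) = -1 + 2*g)
P(-30)**2 = (-1 + 2*(-30))**2 = (-1 - 60)**2 = (-61)**2 = 3721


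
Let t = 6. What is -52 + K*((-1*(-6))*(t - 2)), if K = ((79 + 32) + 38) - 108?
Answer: 932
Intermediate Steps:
K = 41 (K = (111 + 38) - 108 = 149 - 108 = 41)
-52 + K*((-1*(-6))*(t - 2)) = -52 + 41*((-1*(-6))*(6 - 2)) = -52 + 41*(6*4) = -52 + 41*24 = -52 + 984 = 932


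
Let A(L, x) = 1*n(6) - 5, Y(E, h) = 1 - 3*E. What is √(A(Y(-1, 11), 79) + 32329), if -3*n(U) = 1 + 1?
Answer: √290910/3 ≈ 179.79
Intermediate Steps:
n(U) = -⅔ (n(U) = -(1 + 1)/3 = -⅓*2 = -⅔)
A(L, x) = -17/3 (A(L, x) = 1*(-⅔) - 5 = -⅔ - 5 = -17/3)
√(A(Y(-1, 11), 79) + 32329) = √(-17/3 + 32329) = √(96970/3) = √290910/3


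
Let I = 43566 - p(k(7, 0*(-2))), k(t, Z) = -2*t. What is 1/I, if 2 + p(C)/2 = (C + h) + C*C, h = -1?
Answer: 1/43208 ≈ 2.3144e-5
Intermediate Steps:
p(C) = -6 + 2*C + 2*C² (p(C) = -4 + 2*((C - 1) + C*C) = -4 + 2*((-1 + C) + C²) = -4 + 2*(-1 + C + C²) = -4 + (-2 + 2*C + 2*C²) = -6 + 2*C + 2*C²)
I = 43208 (I = 43566 - (-6 + 2*(-2*7) + 2*(-2*7)²) = 43566 - (-6 + 2*(-14) + 2*(-14)²) = 43566 - (-6 - 28 + 2*196) = 43566 - (-6 - 28 + 392) = 43566 - 1*358 = 43566 - 358 = 43208)
1/I = 1/43208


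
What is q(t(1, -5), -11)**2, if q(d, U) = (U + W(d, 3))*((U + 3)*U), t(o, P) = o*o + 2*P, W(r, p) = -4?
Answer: 1742400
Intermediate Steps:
t(o, P) = o**2 + 2*P
q(d, U) = U*(-4 + U)*(3 + U) (q(d, U) = (U - 4)*((U + 3)*U) = (-4 + U)*((3 + U)*U) = (-4 + U)*(U*(3 + U)) = U*(-4 + U)*(3 + U))
q(t(1, -5), -11)**2 = (-11*(-12 + (-11)**2 - 1*(-11)))**2 = (-11*(-12 + 121 + 11))**2 = (-11*120)**2 = (-1320)**2 = 1742400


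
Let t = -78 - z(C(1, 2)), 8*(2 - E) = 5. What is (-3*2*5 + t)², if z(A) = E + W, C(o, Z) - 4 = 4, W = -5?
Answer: 697225/64 ≈ 10894.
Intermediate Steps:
E = 11/8 (E = 2 - ⅛*5 = 2 - 5/8 = 11/8 ≈ 1.3750)
C(o, Z) = 8 (C(o, Z) = 4 + 4 = 8)
z(A) = -29/8 (z(A) = 11/8 - 5 = -29/8)
t = -595/8 (t = -78 - 1*(-29/8) = -78 + 29/8 = -595/8 ≈ -74.375)
(-3*2*5 + t)² = (-3*2*5 - 595/8)² = (-6*5 - 595/8)² = (-30 - 595/8)² = (-835/8)² = 697225/64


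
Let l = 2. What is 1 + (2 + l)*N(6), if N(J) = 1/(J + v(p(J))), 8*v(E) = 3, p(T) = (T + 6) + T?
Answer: 83/51 ≈ 1.6275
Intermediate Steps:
p(T) = 6 + 2*T (p(T) = (6 + T) + T = 6 + 2*T)
v(E) = 3/8 (v(E) = (⅛)*3 = 3/8)
N(J) = 1/(3/8 + J) (N(J) = 1/(J + 3/8) = 1/(3/8 + J))
1 + (2 + l)*N(6) = 1 + (2 + 2)*(8/(3 + 8*6)) = 1 + 4*(8/(3 + 48)) = 1 + 4*(8/51) = 1 + 32/51 = 83/51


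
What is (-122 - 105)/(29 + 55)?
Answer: -227/84 ≈ -2.7024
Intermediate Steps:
(-122 - 105)/(29 + 55) = -227/84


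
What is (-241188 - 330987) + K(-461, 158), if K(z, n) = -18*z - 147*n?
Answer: -587103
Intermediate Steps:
K(z, n) = -147*n - 18*z
(-241188 - 330987) + K(-461, 158) = (-241188 - 330987) + (-147*158 - 18*(-461)) = -572175 + (-23226 + 8298) = -572175 - 14928 = -587103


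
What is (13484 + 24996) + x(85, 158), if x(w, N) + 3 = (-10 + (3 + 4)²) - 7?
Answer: 38509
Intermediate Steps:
x(w, N) = 29 (x(w, N) = -3 + ((-10 + (3 + 4)²) - 7) = -3 + ((-10 + 7²) - 7) = -3 + ((-10 + 49) - 7) = -3 + (39 - 7) = -3 + 32 = 29)
(13484 + 24996) + x(85, 158) = (13484 + 24996) + 29 = 38480 + 29 = 38509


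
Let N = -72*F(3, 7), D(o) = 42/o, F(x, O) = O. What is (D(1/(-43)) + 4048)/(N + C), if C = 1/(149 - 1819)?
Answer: -197060/44299 ≈ -4.4484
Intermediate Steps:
C = -1/1670 (C = 1/(-1670) = -1/1670 ≈ -0.00059880)
N = -504 (N = -72*7 = -504)
(D(1/(-43)) + 4048)/(N + C) = (42/(1/(-43)) + 4048)/(-504 - 1/1670) = (42/(-1/43) + 4048)/(-841681/1670) = (42*(-43) + 4048)*(-1670/841681) = (-1806 + 4048)*(-1670/841681) = 2242*(-1670/841681) = -197060/44299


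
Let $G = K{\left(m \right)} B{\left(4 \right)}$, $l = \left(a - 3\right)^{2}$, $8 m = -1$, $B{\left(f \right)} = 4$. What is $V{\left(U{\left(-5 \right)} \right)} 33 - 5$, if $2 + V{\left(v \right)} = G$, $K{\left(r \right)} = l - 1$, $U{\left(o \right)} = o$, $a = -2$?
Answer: $3097$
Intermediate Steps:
$m = - \frac{1}{8}$ ($m = \frac{1}{8} \left(-1\right) = - \frac{1}{8} \approx -0.125$)
$l = 25$ ($l = \left(-2 - 3\right)^{2} = \left(-5\right)^{2} = 25$)
$K{\left(r \right)} = 24$ ($K{\left(r \right)} = 25 - 1 = 24$)
$G = 96$ ($G = 24 \cdot 4 = 96$)
$V{\left(v \right)} = 94$ ($V{\left(v \right)} = -2 + 96 = 94$)
$V{\left(U{\left(-5 \right)} \right)} 33 - 5 = 94 \cdot 33 - 5 = 3102 - 5 = 3097$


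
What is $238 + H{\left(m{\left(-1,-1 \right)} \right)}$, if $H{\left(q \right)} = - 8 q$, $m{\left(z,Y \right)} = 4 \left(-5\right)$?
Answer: $398$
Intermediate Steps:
$m{\left(z,Y \right)} = -20$
$238 + H{\left(m{\left(-1,-1 \right)} \right)} = 238 - -160 = 238 + 160 = 398$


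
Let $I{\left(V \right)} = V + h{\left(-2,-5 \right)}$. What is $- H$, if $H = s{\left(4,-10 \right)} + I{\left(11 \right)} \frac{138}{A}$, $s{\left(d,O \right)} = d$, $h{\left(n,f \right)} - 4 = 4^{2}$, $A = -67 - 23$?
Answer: $\frac{653}{15} \approx 43.533$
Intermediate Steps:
$A = -90$ ($A = -67 - 23 = -90$)
$h{\left(n,f \right)} = 20$ ($h{\left(n,f \right)} = 4 + 4^{2} = 4 + 16 = 20$)
$I{\left(V \right)} = 20 + V$ ($I{\left(V \right)} = V + 20 = 20 + V$)
$H = - \frac{653}{15}$ ($H = 4 + \left(20 + 11\right) \frac{138}{-90} = 4 + 31 \cdot 138 \left(- \frac{1}{90}\right) = 4 + 31 \left(- \frac{23}{15}\right) = 4 - \frac{713}{15} = - \frac{653}{15} \approx -43.533$)
$- H = \left(-1\right) \left(- \frac{653}{15}\right) = \frac{653}{15}$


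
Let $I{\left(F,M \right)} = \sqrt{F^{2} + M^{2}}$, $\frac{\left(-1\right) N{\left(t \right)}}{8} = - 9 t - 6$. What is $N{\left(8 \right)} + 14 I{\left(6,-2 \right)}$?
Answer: $624 + 28 \sqrt{10} \approx 712.54$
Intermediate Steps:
$N{\left(t \right)} = 48 + 72 t$ ($N{\left(t \right)} = - 8 \left(- 9 t - 6\right) = - 8 \left(-6 - 9 t\right) = 48 + 72 t$)
$N{\left(8 \right)} + 14 I{\left(6,-2 \right)} = \left(48 + 72 \cdot 8\right) + 14 \sqrt{6^{2} + \left(-2\right)^{2}} = \left(48 + 576\right) + 14 \sqrt{36 + 4} = 624 + 14 \sqrt{40} = 624 + 14 \cdot 2 \sqrt{10} = 624 + 28 \sqrt{10}$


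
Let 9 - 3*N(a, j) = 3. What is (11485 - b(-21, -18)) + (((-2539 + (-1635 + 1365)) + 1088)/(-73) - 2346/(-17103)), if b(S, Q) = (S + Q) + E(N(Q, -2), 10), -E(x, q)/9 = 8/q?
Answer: 24044213023/2080865 ≈ 11555.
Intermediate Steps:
N(a, j) = 2 (N(a, j) = 3 - ⅓*3 = 3 - 1 = 2)
E(x, q) = -72/q
b(S, Q) = -36/5 + Q + S (b(S, Q) = (S + Q) - 72/10 = (Q + S) - 72*⅒ = (Q + S) - 36/5 = -36/5 + Q + S)
(11485 - b(-21, -18)) + (((-2539 + (-1635 + 1365)) + 1088)/(-73) - 2346/(-17103)) = (11485 - (-36/5 - 18 - 21)) + (((-2539 + (-1635 + 1365)) + 1088)/(-73) - 2346/(-17103)) = (11485 - 1*(-231/5)) + (((-2539 - 270) + 1088)*(-1/73) - 2346*(-1/17103)) = (11485 + 231/5) + ((-2809 + 1088)*(-1/73) + 782/5701) = 57656/5 + (-1721*(-1/73) + 782/5701) = 57656/5 + (1721/73 + 782/5701) = 57656/5 + 9868507/416173 = 24044213023/2080865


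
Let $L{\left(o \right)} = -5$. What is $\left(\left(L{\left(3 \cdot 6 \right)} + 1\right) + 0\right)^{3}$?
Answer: $-64$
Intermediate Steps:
$\left(\left(L{\left(3 \cdot 6 \right)} + 1\right) + 0\right)^{3} = \left(\left(-5 + 1\right) + 0\right)^{3} = \left(-4 + 0\right)^{3} = \left(-4\right)^{3} = -64$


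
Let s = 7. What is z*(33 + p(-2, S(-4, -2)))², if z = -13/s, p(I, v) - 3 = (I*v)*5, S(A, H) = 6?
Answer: -7488/7 ≈ -1069.7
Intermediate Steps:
p(I, v) = 3 + 5*I*v (p(I, v) = 3 + (I*v)*5 = 3 + 5*I*v)
z = -13/7 ≈ -1.8571
z*(33 + p(-2, S(-4, -2)))² = -13*(33 + (3 + 5*(-2)*6))²/7 = -13*(33 + (3 - 60))²/7 = -13*(33 - 57)²/7 = -13/7*(-24)² = -13/7*576 = -7488/7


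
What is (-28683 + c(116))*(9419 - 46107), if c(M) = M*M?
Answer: 558648176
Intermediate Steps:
c(M) = M²
(-28683 + c(116))*(9419 - 46107) = (-28683 + 116²)*(9419 - 46107) = (-28683 + 13456)*(-36688) = -15227*(-36688) = 558648176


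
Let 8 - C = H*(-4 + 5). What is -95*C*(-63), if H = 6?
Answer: 11970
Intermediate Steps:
C = 2 (C = 8 - 6*(-4 + 5) = 8 - 6 = 2)
-95*C*(-63) = -95*2*(-63) = -190*(-63) = 11970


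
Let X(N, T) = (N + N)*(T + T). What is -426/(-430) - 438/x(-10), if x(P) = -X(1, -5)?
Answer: -8991/430 ≈ -20.909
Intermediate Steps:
X(N, T) = 4*N*T (X(N, T) = (2*N)*(2*T) = 4*N*T)
x(P) = 20 (x(P) = -4*(-5) = -1*(-20) = 20)
-426/(-430) - 438/x(-10) = -426/(-430) - 438/20 = -426*(-1/430) - 438*1/20 = 213/215 - 219/10 = -8991/430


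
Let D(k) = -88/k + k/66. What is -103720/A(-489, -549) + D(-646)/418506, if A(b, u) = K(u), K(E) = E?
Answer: 51408874578823/272112182694 ≈ 188.93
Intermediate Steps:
A(b, u) = u
D(k) = -88/k + k/66 (D(k) = -88/k + k*(1/66) = -88/k + k/66)
-103720/A(-489, -549) + D(-646)/418506 = -103720/(-549) + (-88/(-646) + (1/66)*(-646))/418506 = -103720*(-1/549) + (-88*(-1/646) - 323/33)*(1/418506) = 103720/549 + (44/323 - 323/33)*(1/418506) = 103720/549 - 102877/10659*1/418506 = 103720/549 - 102877/4460855454 = 51408874578823/272112182694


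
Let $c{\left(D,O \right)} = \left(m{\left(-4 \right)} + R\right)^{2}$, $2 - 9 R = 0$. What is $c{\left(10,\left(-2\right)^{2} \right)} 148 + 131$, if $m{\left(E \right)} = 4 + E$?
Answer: $\frac{11203}{81} \approx 138.31$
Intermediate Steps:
$R = \frac{2}{9}$ ($R = \frac{2}{9} - 0 = \frac{2}{9} + 0 = \frac{2}{9} \approx 0.22222$)
$c{\left(D,O \right)} = \frac{4}{81}$ ($c{\left(D,O \right)} = \left(\left(4 - 4\right) + \frac{2}{9}\right)^{2} = \left(0 + \frac{2}{9}\right)^{2} = \left(\frac{2}{9}\right)^{2} = \frac{4}{81}$)
$c{\left(10,\left(-2\right)^{2} \right)} 148 + 131 = \frac{4}{81} \cdot 148 + 131 = \frac{592}{81} + 131 = \frac{11203}{81}$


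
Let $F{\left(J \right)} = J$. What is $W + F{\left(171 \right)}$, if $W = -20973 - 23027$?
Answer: $-43829$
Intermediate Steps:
$W = -44000$ ($W = -20973 - 23027 = -44000$)
$W + F{\left(171 \right)} = -44000 + 171 = -43829$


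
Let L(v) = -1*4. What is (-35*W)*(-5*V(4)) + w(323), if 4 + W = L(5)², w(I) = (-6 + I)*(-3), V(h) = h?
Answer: 7449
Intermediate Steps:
w(I) = 18 - 3*I
L(v) = -4
W = 12 (W = -4 + (-4)² = -4 + 16 = 12)
(-35*W)*(-5*V(4)) + w(323) = (-35*12)*(-5*4) + (18 - 3*323) = -420*(-20) + (18 - 969) = 8400 - 951 = 7449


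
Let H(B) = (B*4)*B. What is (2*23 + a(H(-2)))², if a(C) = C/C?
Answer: 2209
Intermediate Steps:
H(B) = 4*B² (H(B) = (4*B)*B = 4*B²)
a(C) = 1
(2*23 + a(H(-2)))² = (2*23 + 1)² = (46 + 1)² = 47² = 2209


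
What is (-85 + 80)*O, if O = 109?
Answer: -545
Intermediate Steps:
(-85 + 80)*O = (-85 + 80)*109 = -5*109 = -545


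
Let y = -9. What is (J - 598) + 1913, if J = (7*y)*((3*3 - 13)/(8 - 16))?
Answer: 2567/2 ≈ 1283.5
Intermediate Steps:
J = -63/2 (J = (7*(-9))*((3*3 - 13)/(8 - 16)) = -63*(9 - 13)/(-8) = -(-252)*(-1)/8 = -63*½ = -63/2 ≈ -31.500)
(J - 598) + 1913 = (-63/2 - 598) + 1913 = -1259/2 + 1913 = 2567/2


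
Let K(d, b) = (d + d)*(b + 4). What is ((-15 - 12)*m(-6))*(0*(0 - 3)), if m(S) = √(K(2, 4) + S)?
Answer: 0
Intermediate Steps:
K(d, b) = 2*d*(4 + b) (K(d, b) = (2*d)*(4 + b) = 2*d*(4 + b))
m(S) = √(32 + S) (m(S) = √(2*2*(4 + 4) + S) = √(2*2*8 + S) = √(32 + S))
((-15 - 12)*m(-6))*(0*(0 - 3)) = ((-15 - 12)*√(32 - 6))*(0*(0 - 3)) = (-27*√26)*(0*(-3)) = -27*√26*0 = 0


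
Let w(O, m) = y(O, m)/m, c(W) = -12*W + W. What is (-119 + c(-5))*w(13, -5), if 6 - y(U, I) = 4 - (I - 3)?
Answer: -384/5 ≈ -76.800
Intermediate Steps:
c(W) = -11*W
y(U, I) = -1 + I (y(U, I) = 6 - (4 - (I - 3)) = 6 - (4 - (-3 + I)) = 6 - (4 + (3 - I)) = 6 - (7 - I) = 6 + (-7 + I) = -1 + I)
w(O, m) = (-1 + m)/m
(-119 + c(-5))*w(13, -5) = (-119 - 11*(-5))*((-1 - 5)/(-5)) = (-119 + 55)*(-⅕*(-6)) = -64*6/5 = -384/5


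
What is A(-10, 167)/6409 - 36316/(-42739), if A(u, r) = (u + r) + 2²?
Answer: 239630223/273914251 ≈ 0.87484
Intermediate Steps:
A(u, r) = 4 + r + u (A(u, r) = (r + u) + 4 = 4 + r + u)
A(-10, 167)/6409 - 36316/(-42739) = (4 + 167 - 10)/6409 - 36316/(-42739) = 161*(1/6409) - 36316*(-1/42739) = 161/6409 + 36316/42739 = 239630223/273914251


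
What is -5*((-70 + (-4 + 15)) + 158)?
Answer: -495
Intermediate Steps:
-5*((-70 + (-4 + 15)) + 158) = -5*((-70 + 11) + 158) = -5*(-59 + 158) = -5*99 = -495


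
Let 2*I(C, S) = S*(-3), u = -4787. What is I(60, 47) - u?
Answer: 9433/2 ≈ 4716.5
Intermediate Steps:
I(C, S) = -3*S/2 (I(C, S) = (S*(-3))/2 = (-3*S)/2 = -3*S/2)
I(60, 47) - u = -3/2*47 - 1*(-4787) = -141/2 + 4787 = 9433/2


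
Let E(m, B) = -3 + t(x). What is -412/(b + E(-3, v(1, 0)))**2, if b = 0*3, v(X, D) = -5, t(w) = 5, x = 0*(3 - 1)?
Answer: -103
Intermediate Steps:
x = 0 (x = 0*2 = 0)
b = 0
E(m, B) = 2 (E(m, B) = -3 + 5 = 2)
-412/(b + E(-3, v(1, 0)))**2 = -412/(0 + 2)**2 = -412/(2**2) = -412/4 = -412*1/4 = -103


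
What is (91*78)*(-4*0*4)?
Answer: 0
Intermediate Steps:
(91*78)*(-4*0*4) = 7098*(0*4) = 7098*0 = 0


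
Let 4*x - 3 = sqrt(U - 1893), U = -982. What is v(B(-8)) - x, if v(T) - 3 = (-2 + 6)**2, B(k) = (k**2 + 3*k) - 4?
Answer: 73/4 - 5*I*sqrt(115)/4 ≈ 18.25 - 13.405*I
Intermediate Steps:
B(k) = -4 + k**2 + 3*k
v(T) = 19 (v(T) = 3 + (-2 + 6)**2 = 3 + 4**2 = 3 + 16 = 19)
x = 3/4 + 5*I*sqrt(115)/4 (x = 3/4 + sqrt(-982 - 1893)/4 = 3/4 + sqrt(-2875)/4 = 3/4 + (5*I*sqrt(115))/4 = 3/4 + 5*I*sqrt(115)/4 ≈ 0.75 + 13.405*I)
v(B(-8)) - x = 19 - (3/4 + 5*I*sqrt(115)/4) = 19 + (-3/4 - 5*I*sqrt(115)/4) = 73/4 - 5*I*sqrt(115)/4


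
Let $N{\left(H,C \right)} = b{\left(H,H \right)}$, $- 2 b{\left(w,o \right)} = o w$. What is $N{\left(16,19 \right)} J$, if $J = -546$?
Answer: $69888$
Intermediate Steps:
$b{\left(w,o \right)} = - \frac{o w}{2}$
$N{\left(H,C \right)} = - \frac{H^{2}}{2}$ ($N{\left(H,C \right)} = - \frac{H H}{2} = - \frac{H^{2}}{2}$)
$N{\left(16,19 \right)} J = - \frac{16^{2}}{2} \left(-546\right) = \left(- \frac{1}{2}\right) 256 \left(-546\right) = \left(-128\right) \left(-546\right) = 69888$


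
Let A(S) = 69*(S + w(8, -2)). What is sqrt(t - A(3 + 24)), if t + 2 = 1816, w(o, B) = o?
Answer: I*sqrt(601) ≈ 24.515*I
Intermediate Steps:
A(S) = 552 + 69*S (A(S) = 69*(S + 8) = 69*(8 + S) = 552 + 69*S)
t = 1814 (t = -2 + 1816 = 1814)
sqrt(t - A(3 + 24)) = sqrt(1814 - (552 + 69*(3 + 24))) = sqrt(1814 - (552 + 69*27)) = sqrt(1814 - (552 + 1863)) = sqrt(1814 - 1*2415) = sqrt(1814 - 2415) = sqrt(-601) = I*sqrt(601)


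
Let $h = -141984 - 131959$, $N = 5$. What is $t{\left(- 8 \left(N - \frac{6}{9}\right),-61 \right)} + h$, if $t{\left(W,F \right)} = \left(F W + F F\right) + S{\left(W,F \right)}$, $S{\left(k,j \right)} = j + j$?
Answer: $- \frac{804688}{3} \approx -2.6823 \cdot 10^{5}$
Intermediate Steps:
$h = -273943$
$S{\left(k,j \right)} = 2 j$
$t{\left(W,F \right)} = F^{2} + 2 F + F W$ ($t{\left(W,F \right)} = \left(F W + F F\right) + 2 F = \left(F W + F^{2}\right) + 2 F = \left(F^{2} + F W\right) + 2 F = F^{2} + 2 F + F W$)
$t{\left(- 8 \left(N - \frac{6}{9}\right),-61 \right)} + h = - 61 \left(2 - 61 - 8 \left(5 - \frac{6}{9}\right)\right) - 273943 = - 61 \left(2 - 61 - 8 \left(5 - \frac{2}{3}\right)\right) - 273943 = - 61 \left(2 - 61 - \frac{104}{3}\right) - 273943 = \left(-61\right) \left(- \frac{281}{3}\right) - 273943 = \frac{17141}{3} - 273943 = - \frac{804688}{3}$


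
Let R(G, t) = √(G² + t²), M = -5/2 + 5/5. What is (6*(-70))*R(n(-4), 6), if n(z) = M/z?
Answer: -315*√257/2 ≈ -2524.9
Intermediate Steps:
M = -3/2 (M = -5*½ + 5*(⅕) = -5/2 + 1 = -3/2 ≈ -1.5000)
n(z) = -3/(2*z)
(6*(-70))*R(n(-4), 6) = (6*(-70))*√((-3/2/(-4))² + 6²) = -420*√((-3/2*(-¼))² + 36) = -420*√((3/8)² + 36) = -420*√(9/64 + 36) = -315*√257/2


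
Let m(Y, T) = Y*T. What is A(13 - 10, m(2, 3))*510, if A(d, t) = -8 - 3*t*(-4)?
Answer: 32640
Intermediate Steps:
m(Y, T) = T*Y
A(d, t) = -8 + 12*t
A(13 - 10, m(2, 3))*510 = (-8 + 12*(3*2))*510 = (-8 + 12*6)*510 = (-8 + 72)*510 = 64*510 = 32640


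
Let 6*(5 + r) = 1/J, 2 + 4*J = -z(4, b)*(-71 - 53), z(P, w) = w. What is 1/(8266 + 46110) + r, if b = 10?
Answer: -504824927/100976232 ≈ -4.9994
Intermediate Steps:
J = 619/2 (J = -½ + (-10*(-71 - 53))/4 = -½ + (-10*(-124))/4 = -½ + (-1*(-1240))/4 = -½ + (¼)*1240 = -½ + 310 = 619/2 ≈ 309.50)
r = -9284/1857 (r = -5 + 1/(6*(619/2)) = -5 + (⅙)*(2/619) = -5 + 1/1857 = -9284/1857 ≈ -4.9995)
1/(8266 + 46110) + r = 1/(8266 + 46110) - 9284/1857 = 1/54376 - 9284/1857 = -504824927/100976232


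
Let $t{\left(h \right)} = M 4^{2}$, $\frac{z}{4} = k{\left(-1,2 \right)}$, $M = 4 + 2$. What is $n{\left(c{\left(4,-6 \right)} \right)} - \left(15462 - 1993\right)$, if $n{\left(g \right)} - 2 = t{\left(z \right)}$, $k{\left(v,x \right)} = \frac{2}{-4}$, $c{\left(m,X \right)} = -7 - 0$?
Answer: $-13371$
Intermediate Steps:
$M = 6$
$c{\left(m,X \right)} = -7$ ($c{\left(m,X \right)} = -7 + 0 = -7$)
$k{\left(v,x \right)} = - \frac{1}{2}$ ($k{\left(v,x \right)} = 2 \left(- \frac{1}{4}\right) = - \frac{1}{2}$)
$z = -2$ ($z = 4 \left(- \frac{1}{2}\right) = -2$)
$t{\left(h \right)} = 96$ ($t{\left(h \right)} = 6 \cdot 4^{2} = 6 \cdot 16 = 96$)
$n{\left(g \right)} = 98$ ($n{\left(g \right)} = 2 + 96 = 98$)
$n{\left(c{\left(4,-6 \right)} \right)} - \left(15462 - 1993\right) = 98 - \left(15462 - 1993\right) = 98 - 13469 = -13371$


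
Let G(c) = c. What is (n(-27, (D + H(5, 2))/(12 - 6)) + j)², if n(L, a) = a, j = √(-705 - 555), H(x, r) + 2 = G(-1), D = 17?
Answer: -11291/9 + 28*I*√35 ≈ -1254.6 + 165.65*I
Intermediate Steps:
H(x, r) = -3 (H(x, r) = -2 - 1 = -3)
j = 6*I*√35 (j = √(-1260) = 6*I*√35 ≈ 35.496*I)
(n(-27, (D + H(5, 2))/(12 - 6)) + j)² = ((17 - 3)/(12 - 6) + 6*I*√35)² = (14/6 + 6*I*√35)² = (14*(⅙) + 6*I*√35)² = (7/3 + 6*I*√35)²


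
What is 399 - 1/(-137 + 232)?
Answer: 37904/95 ≈ 398.99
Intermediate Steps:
399 - 1/(-137 + 232) = 399 - 1/95 = 37904/95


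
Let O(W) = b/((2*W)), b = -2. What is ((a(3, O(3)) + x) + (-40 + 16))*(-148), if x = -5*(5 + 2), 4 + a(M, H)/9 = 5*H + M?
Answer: 12284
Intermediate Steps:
O(W) = -1/W (O(W) = -2*1/(2*W) = -1/W)
a(M, H) = -36 + 9*M + 45*H (a(M, H) = -36 + 9*(5*H + M) = -36 + 9*(M + 5*H) = -36 + (9*M + 45*H) = -36 + 9*M + 45*H)
x = -35 (x = -5*7 = -35)
((a(3, O(3)) + x) + (-40 + 16))*(-148) = (((-36 + 9*3 + 45*(-1/3)) - 35) + (-40 + 16))*(-148) = (((-36 + 27 + 45*(-1*⅓)) - 35) - 24)*(-148) = (((-36 + 27 + 45*(-⅓)) - 35) - 24)*(-148) = (((-36 + 27 - 15) - 35) - 24)*(-148) = ((-24 - 35) - 24)*(-148) = (-59 - 24)*(-148) = -83*(-148) = 12284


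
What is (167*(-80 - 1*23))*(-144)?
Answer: 2476944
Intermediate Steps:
(167*(-80 - 1*23))*(-144) = (167*(-80 - 23))*(-144) = (167*(-103))*(-144) = -17201*(-144) = 2476944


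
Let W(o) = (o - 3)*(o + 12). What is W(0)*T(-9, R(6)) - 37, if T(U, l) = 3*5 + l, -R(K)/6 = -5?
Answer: -1657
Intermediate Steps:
R(K) = 30 (R(K) = -6*(-5) = 30)
T(U, l) = 15 + l
W(o) = (-3 + o)*(12 + o)
W(0)*T(-9, R(6)) - 37 = (-36 + 0² + 9*0)*(15 + 30) - 37 = (-36 + 0 + 0)*45 - 37 = -36*45 - 37 = -1620 - 37 = -1657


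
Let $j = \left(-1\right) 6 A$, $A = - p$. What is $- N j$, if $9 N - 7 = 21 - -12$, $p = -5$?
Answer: $\frac{400}{3} \approx 133.33$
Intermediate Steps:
$A = 5$ ($A = \left(-1\right) \left(-5\right) = 5$)
$N = \frac{40}{9}$ ($N = \frac{7}{9} + \frac{21 - -12}{9} = \frac{7}{9} + \frac{21 + 12}{9} = \frac{7}{9} + \frac{1}{9} \cdot 33 = \frac{7}{9} + \frac{11}{3} = \frac{40}{9} \approx 4.4444$)
$j = -30$ ($j = \left(-1\right) 6 \cdot 5 = \left(-6\right) 5 = -30$)
$- N j = \left(-1\right) \frac{40}{9} \left(-30\right) = \left(- \frac{40}{9}\right) \left(-30\right) = \frac{400}{3}$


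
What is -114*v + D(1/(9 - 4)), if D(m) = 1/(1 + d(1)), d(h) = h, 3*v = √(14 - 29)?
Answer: ½ - 38*I*√15 ≈ 0.5 - 147.17*I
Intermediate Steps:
v = I*√15/3 (v = √(14 - 29)/3 = √(-15)/3 = (I*√15)/3 = I*√15/3 ≈ 1.291*I)
D(m) = ½ (D(m) = 1/(1 + 1) = 1/2 = ½)
-114*v + D(1/(9 - 4)) = -38*I*√15 + ½ = ½ - 38*I*√15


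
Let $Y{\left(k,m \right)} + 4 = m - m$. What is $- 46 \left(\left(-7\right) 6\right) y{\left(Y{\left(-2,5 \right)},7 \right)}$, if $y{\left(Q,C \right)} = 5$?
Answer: $9660$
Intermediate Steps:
$Y{\left(k,m \right)} = -4$ ($Y{\left(k,m \right)} = -4 + \left(m - m\right) = -4 + 0 = -4$)
$- 46 \left(\left(-7\right) 6\right) y{\left(Y{\left(-2,5 \right)},7 \right)} = - 46 \left(\left(-7\right) 6\right) 5 = \left(-46\right) \left(-42\right) 5 = 1932 \cdot 5 = 9660$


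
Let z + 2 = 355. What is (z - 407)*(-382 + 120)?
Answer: 14148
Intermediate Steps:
z = 353 (z = -2 + 355 = 353)
(z - 407)*(-382 + 120) = (353 - 407)*(-382 + 120) = -54*(-262) = 14148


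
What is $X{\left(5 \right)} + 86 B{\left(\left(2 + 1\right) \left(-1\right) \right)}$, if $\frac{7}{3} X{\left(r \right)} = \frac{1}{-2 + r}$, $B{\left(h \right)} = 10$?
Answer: $\frac{6021}{7} \approx 860.14$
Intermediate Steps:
$X{\left(r \right)} = \frac{3}{7 \left(-2 + r\right)}$
$X{\left(5 \right)} + 86 B{\left(\left(2 + 1\right) \left(-1\right) \right)} = \frac{3}{7 \left(-2 + 5\right)} + 86 \cdot 10 = \frac{3}{7 \cdot 3} + 860 = \frac{3}{7} \cdot \frac{1}{3} + 860 = \frac{1}{7} + 860 = \frac{6021}{7}$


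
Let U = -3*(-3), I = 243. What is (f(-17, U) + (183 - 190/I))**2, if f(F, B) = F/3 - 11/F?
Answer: 535834248049/17065161 ≈ 31399.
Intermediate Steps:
U = 9
f(F, B) = -11/F + F/3 (f(F, B) = F*(1/3) - 11/F = F/3 - 11/F = -11/F + F/3)
(f(-17, U) + (183 - 190/I))**2 = ((-11/(-17) + (1/3)*(-17)) + (183 - 190/243))**2 = ((-11*(-1/17) - 17/3) + (183 - 190*1/243))**2 = ((11/17 - 17/3) + (183 - 190/243))**2 = (-256/51 + 44279/243)**2 = (732007/4131)**2 = 535834248049/17065161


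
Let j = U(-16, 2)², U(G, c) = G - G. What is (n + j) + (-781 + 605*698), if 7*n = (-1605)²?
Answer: 5526588/7 ≈ 7.8951e+5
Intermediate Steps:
n = 2576025/7 (n = (⅐)*(-1605)² = (⅐)*2576025 = 2576025/7 ≈ 3.6800e+5)
U(G, c) = 0
j = 0 (j = 0² = 0)
(n + j) + (-781 + 605*698) = (2576025/7 + 0) + (-781 + 605*698) = 2576025/7 + (-781 + 422290) = 2576025/7 + 421509 = 5526588/7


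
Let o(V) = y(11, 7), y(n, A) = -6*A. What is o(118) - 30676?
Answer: -30718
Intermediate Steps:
o(V) = -42 (o(V) = -6*7 = -42)
o(118) - 30676 = -42 - 30676 = -30718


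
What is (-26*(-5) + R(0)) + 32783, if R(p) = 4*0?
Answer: 32913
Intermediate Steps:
R(p) = 0
(-26*(-5) + R(0)) + 32783 = (-26*(-5) + 0) + 32783 = (130 + 0) + 32783 = 130 + 32783 = 32913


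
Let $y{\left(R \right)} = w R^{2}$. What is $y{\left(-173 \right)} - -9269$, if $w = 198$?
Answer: $5935211$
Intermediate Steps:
$y{\left(R \right)} = 198 R^{2}$
$y{\left(-173 \right)} - -9269 = 198 \left(-173\right)^{2} - -9269 = 198 \cdot 29929 + 9269 = 5925942 + 9269 = 5935211$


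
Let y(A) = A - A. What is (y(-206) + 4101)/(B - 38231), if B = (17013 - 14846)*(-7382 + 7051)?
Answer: -1367/251836 ≈ -0.0054281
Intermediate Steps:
B = -717277 (B = 2167*(-331) = -717277)
y(A) = 0
(y(-206) + 4101)/(B - 38231) = (0 + 4101)/(-717277 - 38231) = 4101/(-755508) = 4101*(-1/755508) = -1367/251836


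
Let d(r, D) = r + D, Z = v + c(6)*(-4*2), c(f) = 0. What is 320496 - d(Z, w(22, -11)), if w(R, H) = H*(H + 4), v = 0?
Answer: 320419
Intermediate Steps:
w(R, H) = H*(4 + H)
Z = 0 (Z = 0 + 0*(-4*2) = 0 + 0*(-8) = 0 + 0 = 0)
d(r, D) = D + r
320496 - d(Z, w(22, -11)) = 320496 - (-11*(4 - 11) + 0) = 320496 - (-11*(-7) + 0) = 320496 - (77 + 0) = 320496 - 1*77 = 320496 - 77 = 320419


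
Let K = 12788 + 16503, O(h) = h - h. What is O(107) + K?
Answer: 29291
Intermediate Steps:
O(h) = 0
K = 29291
O(107) + K = 0 + 29291 = 29291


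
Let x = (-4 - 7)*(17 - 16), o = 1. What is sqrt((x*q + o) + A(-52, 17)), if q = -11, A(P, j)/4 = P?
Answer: I*sqrt(86) ≈ 9.2736*I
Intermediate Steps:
A(P, j) = 4*P
x = -11 (x = -11*1 = -11)
sqrt((x*q + o) + A(-52, 17)) = sqrt((-11*(-11) + 1) + 4*(-52)) = sqrt((121 + 1) - 208) = sqrt(122 - 208) = sqrt(-86) = I*sqrt(86)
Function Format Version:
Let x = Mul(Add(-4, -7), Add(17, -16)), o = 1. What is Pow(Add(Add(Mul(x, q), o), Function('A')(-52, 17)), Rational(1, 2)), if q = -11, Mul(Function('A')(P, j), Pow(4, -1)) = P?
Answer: Mul(I, Pow(86, Rational(1, 2))) ≈ Mul(9.2736, I)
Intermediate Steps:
Function('A')(P, j) = Mul(4, P)
x = -11 (x = Mul(-11, 1) = -11)
Pow(Add(Add(Mul(x, q), o), Function('A')(-52, 17)), Rational(1, 2)) = Pow(Add(Add(Mul(-11, -11), 1), Mul(4, -52)), Rational(1, 2)) = Pow(Add(Add(121, 1), -208), Rational(1, 2)) = Pow(Add(122, -208), Rational(1, 2)) = Pow(-86, Rational(1, 2)) = Mul(I, Pow(86, Rational(1, 2)))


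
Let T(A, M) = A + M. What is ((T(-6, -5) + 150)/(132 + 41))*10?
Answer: 1390/173 ≈ 8.0347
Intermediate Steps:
((T(-6, -5) + 150)/(132 + 41))*10 = (((-6 - 5) + 150)/(132 + 41))*10 = ((-11 + 150)/173)*10 = (139*(1/173))*10 = (139/173)*10 = 1390/173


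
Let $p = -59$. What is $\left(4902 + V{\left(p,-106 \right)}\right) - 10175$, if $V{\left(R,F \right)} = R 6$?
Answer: $-5627$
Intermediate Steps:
$V{\left(R,F \right)} = 6 R$
$\left(4902 + V{\left(p,-106 \right)}\right) - 10175 = \left(4902 + 6 \left(-59\right)\right) - 10175 = \left(4902 - 354\right) - 10175 = 4548 - 10175 = -5627$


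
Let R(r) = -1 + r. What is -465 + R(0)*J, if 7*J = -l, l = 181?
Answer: -3074/7 ≈ -439.14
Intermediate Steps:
J = -181/7 (J = (-1*181)/7 = (⅐)*(-181) = -181/7 ≈ -25.857)
-465 + R(0)*J = -465 + (-1 + 0)*(-181/7) = -465 - 1*(-181/7) = -465 + 181/7 = -3074/7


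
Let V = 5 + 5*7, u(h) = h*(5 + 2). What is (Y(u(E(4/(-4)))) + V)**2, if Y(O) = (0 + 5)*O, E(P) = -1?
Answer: 25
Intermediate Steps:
u(h) = 7*h (u(h) = h*7 = 7*h)
Y(O) = 5*O
V = 40 (V = 5 + 35 = 40)
(Y(u(E(4/(-4)))) + V)**2 = (5*(7*(-1)) + 40)**2 = (5*(-7) + 40)**2 = (-35 + 40)**2 = 5**2 = 25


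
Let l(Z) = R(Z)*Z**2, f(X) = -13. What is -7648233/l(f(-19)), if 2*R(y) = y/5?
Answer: 76482330/2197 ≈ 34812.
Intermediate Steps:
R(y) = y/10 (R(y) = (y/5)/2 = y/10)
l(Z) = Z**3/10 (l(Z) = (Z/10)*Z**2 = Z**3/10)
-7648233/l(f(-19)) = -7648233/((1/10)*(-13)**3) = -7648233/((1/10)*(-2197)) = -7648233/(-2197/10) = -7648233*(-10/2197) = 76482330/2197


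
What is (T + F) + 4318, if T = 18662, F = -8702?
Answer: 14278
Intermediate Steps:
(T + F) + 4318 = (18662 - 8702) + 4318 = 9960 + 4318 = 14278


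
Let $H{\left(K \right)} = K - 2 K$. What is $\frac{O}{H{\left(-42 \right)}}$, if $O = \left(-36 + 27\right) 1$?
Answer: $- \frac{3}{14} \approx -0.21429$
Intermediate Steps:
$H{\left(K \right)} = - K$
$O = -9$ ($O = \left(-9\right) 1 = -9$)
$\frac{O}{H{\left(-42 \right)}} = - \frac{9}{\left(-1\right) \left(-42\right)} = - \frac{9}{42} = \left(-9\right) \frac{1}{42} = - \frac{3}{14}$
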